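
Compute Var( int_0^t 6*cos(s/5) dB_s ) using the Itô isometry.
Var = 18*t + 45*sin(2*t/5)

The Itô integral of a deterministic integrand f(s) has mean 0 because each increment f(s) * (B_{s+ds} - B_s) has mean 0. By the Itô isometry:
  Var( int_0^t f(s) dB_s ) = E[ (int_0^t f(s) dB_s)^2 ] = int_0^t f(s)^2 ds.
Here f(s) = 6*cos(s/5), so f(s)^2 = 36*cos(s/5)^2. Integrate:
  int_0^t (36*cos(s/5)^2) ds = 18*t + 45*sin(2*t/5).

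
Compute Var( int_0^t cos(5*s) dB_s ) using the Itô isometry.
Var = t/2 + sin(10*t)/20

The Itô integral of a deterministic integrand f(s) has mean 0 because each increment f(s) * (B_{s+ds} - B_s) has mean 0. By the Itô isometry:
  Var( int_0^t f(s) dB_s ) = E[ (int_0^t f(s) dB_s)^2 ] = int_0^t f(s)^2 ds.
Here f(s) = cos(5*s), so f(s)^2 = cos(5*s)^2. Integrate:
  int_0^t (cos(5*s)^2) ds = t/2 + sin(10*t)/20.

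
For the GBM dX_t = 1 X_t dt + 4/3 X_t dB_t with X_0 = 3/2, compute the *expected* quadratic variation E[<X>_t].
E[<X>_t] = 18*exp(34*t/9)/17 - 18/17

<X>_t = int_0^t ((4/3) * X_s)^2 ds. Taking expectation inside the integral: E[<X>_t] = (4/3)^2 * int_0^t E[X_s^2] ds. For GBM, E[X_s^2] = x_0^2 * exp((2 mu + sigma^2) s). Integrating:
  E[<X>_t] = (4/3)^2 * (3/2)^2 * (exp((2*1 + (4/3)^2) t) - 1) / (2*1 + (4/3)^2)
           = (4/3)^2 * (3/2)^2 * (exp((34/9) t) - 1) / (34/9) = 18*exp(34*t/9)/17 - 18/17.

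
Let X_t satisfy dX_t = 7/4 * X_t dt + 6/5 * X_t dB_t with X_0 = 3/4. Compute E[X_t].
E[X_t] = 3*exp(7*t/4)/4

For GBM dX = mu X dt + sigma X dB with X_0 = x_0, apply Itô to Y = log X: dY = (mu - sigma^2/2) dt + sigma dB, so Y_t = log(x_0) + (mu - sigma^2/2) t + sigma B_t and hence X_t = x_0 * exp((mu - sigma^2/2) t + sigma B_t).
With mu = 7/4, sigma = 6/5, x_0 = 3/4, this gives:
  X_t = 3/4 * exp((103/100) * t + (6/5) * B_t).
Since sigma*B_t ~ Normal(0, sigma^2 t), E[exp(sigma*B_t)] = exp(sigma^2 t / 2); so E[X_t] = x_0 * exp((mu - sigma^2/2) t) * exp(sigma^2 t / 2) = x_0 * exp(mu t) = 3*exp(7*t/4)/4.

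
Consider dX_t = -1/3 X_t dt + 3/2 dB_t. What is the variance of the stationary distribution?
lim Var(X_t) = 27/8

The OU SDE dX = -theta X dt + sigma dB admits the integrating factor exp(theta t): d(exp(theta t) X_t) = sigma exp(theta t) dB_t. Integrating from 0 to t gives X_t = x_0 * exp(-theta t) + sigma * int_0^t exp(-theta (t-s)) dB_s for any initial x_0. The Itô integral has variance (by the Itô isometry) sigma^2 * int_0^t exp(-2 theta (t - s)) ds = sigma^2 * (1 - exp(-2 theta t)) / (2 theta), independent of x_0.
With theta = 1/3, sigma = 3/2:
  Var(X_t) = (3/2)^2 * (1 - exp(-2*1/3 t)) / (2 * 1/3) = 27/8 - 27*exp(-2*t/3)/8.
As t -> infinity, exp(-2*1/3 t) -> 0, so the stationary variance is sigma^2 / (2 theta) = 27/8.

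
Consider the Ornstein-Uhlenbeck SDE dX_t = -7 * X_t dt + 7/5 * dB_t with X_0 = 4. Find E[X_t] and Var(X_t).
E[X_t] = 4*exp(-7*t); Var(X_t) = 7/50 - 7*exp(-14*t)/50

The OU SDE dX = -theta X dt + sigma dB admits the integrating factor exp(theta t): d(exp(theta t) X_t) = sigma exp(theta t) dB_t. Integrating from 0 to t:
  X_t = x_0 * exp(-theta t) + sigma * int_0^t exp(-theta (t-s)) dB_s.
The Itô integral has mean 0 and (by the Itô isometry) variance sigma^2 * int_0^t exp(-2 theta (t - s)) ds = sigma^2 * (1 - exp(-2 theta t)) / (2 theta).
With theta = 7, sigma = 7/5, x_0 = 4:
  E[X_t] = 4 * exp(-7 t) = 4*exp(-7*t)
  Var(X_t) = (7/5)^2 * (1 - exp(-2*7 t)) / (2 * 7) = 7/50 - 7*exp(-14*t)/50.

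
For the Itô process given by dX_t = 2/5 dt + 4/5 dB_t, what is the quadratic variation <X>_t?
<X>_t = 16*t/25

For an Itô process dX_t = a(t) dt + b(t) dB_t, the quadratic variation is <X>_t = int_0^t b(s)^2 ds (the drift term does not contribute). Here b(s) = 4/5, so
  b(s)^2 = 16/25.
Integrating from 0 to t:
  <X>_t = int_0^t (16/25) ds = 16*t/25.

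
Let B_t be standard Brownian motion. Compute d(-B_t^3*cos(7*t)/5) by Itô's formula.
d(-B_t^3*cos(7*t)/5) = (B_t*(7*B_t^2*sin(7*t) - 3*cos(7*t))/5) dt + (-3*B_t^2*cos(7*t)/5) dB_t

Itô's formula for f(t, x): d f(t, B_t) = (f_t + (1/2) f_xx) dt + f_x dB_t. Compute partials of f(t, x) = -x^3*cos(7*t)/5:
  f_t(t,x)  = 7*x^3*sin(7*t)/5
  f_x(t,x)  = -3*x^2*cos(7*t)/5
  f_xx(t,x) = -6*x*cos(7*t)/5
Assemble drift = f_t + (1/2) f_xx = x*(7*x^2*sin(7*t) - 3*cos(7*t))/5 and diffusion = f_x = -3*x^2*cos(7*t)/5. Substituting x = B_t:
  d(-B_t^3*cos(7*t)/5) = (B_t*(7*B_t^2*sin(7*t) - 3*cos(7*t))/5) dt + (-3*B_t^2*cos(7*t)/5) dB_t.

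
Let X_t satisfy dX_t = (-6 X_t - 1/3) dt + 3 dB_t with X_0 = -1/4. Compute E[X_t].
E[X_t] = -1/18 - 7*exp(-6*t)/36

Taking expectations and using E[dB_t] = 0, the mean m(t) = E[X_t] satisfies the ODE m'(t) = a m(t) + b with m(0) = x_0. With a = -6, b = -1/3, x_0 = -1/4, the solution is
  m(t) = x_0 * exp(a t) + (b/a) * (exp(a t) - 1)
       = (-1/4) * exp((-6) t) + ((-1/3)/(-6)) * (exp((-6) t) - 1)
       = -1/18 - 7*exp(-6*t)/36.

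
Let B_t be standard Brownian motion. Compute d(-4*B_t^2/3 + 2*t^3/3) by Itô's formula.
d(-4*B_t^2/3 + 2*t^3/3) = (2*t^2 - 4/3) dt + (-8*B_t/3) dB_t

Itô's formula for f(t, x): d f(t, B_t) = (f_t + (1/2) f_xx) dt + f_x dB_t. Compute partials of f(t, x) = 2*t^3/3 - 4*x^2/3:
  f_t(t,x)  = 2*t^2
  f_x(t,x)  = -8*x/3
  f_xx(t,x) = -8/3
Assemble drift = f_t + (1/2) f_xx = 2*t^2 - 4/3 and diffusion = f_x = -8*x/3. Substituting x = B_t:
  d(-4*B_t^2/3 + 2*t^3/3) = (2*t^2 - 4/3) dt + (-8*B_t/3) dB_t.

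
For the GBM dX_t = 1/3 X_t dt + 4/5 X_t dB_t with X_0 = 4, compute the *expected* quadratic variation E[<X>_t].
E[<X>_t] = 384*exp(98*t/75)/49 - 384/49

<X>_t = int_0^t ((4/5) * X_s)^2 ds. Taking expectation inside the integral: E[<X>_t] = (4/5)^2 * int_0^t E[X_s^2] ds. For GBM, E[X_s^2] = x_0^2 * exp((2 mu + sigma^2) s). Integrating:
  E[<X>_t] = (4/5)^2 * 4^2 * (exp((2*(1/3) + (4/5)^2) t) - 1) / (2*(1/3) + (4/5)^2)
           = (4/5)^2 * 4^2 * (exp((98/75) t) - 1) / (98/75) = 384*exp(98*t/75)/49 - 384/49.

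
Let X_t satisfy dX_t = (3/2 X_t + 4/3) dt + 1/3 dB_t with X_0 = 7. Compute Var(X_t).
Var(X_t) = exp(3*t)/27 - 1/27

The variance V(t) = Var(X_t) satisfies V'(t) = 2 a V(t) + c^2 with V(0) = 0 (drift coefficient is linear in X, diffusion is constant). With a = 3/2, c = 1/3, the solution is
  V(t) = (c^2 / (2 a)) * (exp(2 a t) - 1)
       = ((1/3)^2 / (2*(3/2))) * (exp(3 t) - 1)
       = exp(3*t)/27 - 1/27.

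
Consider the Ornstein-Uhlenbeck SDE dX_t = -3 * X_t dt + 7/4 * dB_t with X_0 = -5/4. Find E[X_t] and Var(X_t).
E[X_t] = -5*exp(-3*t)/4; Var(X_t) = 49/96 - 49*exp(-6*t)/96

The OU SDE dX = -theta X dt + sigma dB admits the integrating factor exp(theta t): d(exp(theta t) X_t) = sigma exp(theta t) dB_t. Integrating from 0 to t:
  X_t = x_0 * exp(-theta t) + sigma * int_0^t exp(-theta (t-s)) dB_s.
The Itô integral has mean 0 and (by the Itô isometry) variance sigma^2 * int_0^t exp(-2 theta (t - s)) ds = sigma^2 * (1 - exp(-2 theta t)) / (2 theta).
With theta = 3, sigma = 7/4, x_0 = -5/4:
  E[X_t] = -5/4 * exp(-3 t) = -5*exp(-3*t)/4
  Var(X_t) = (7/4)^2 * (1 - exp(-2*3 t)) / (2 * 3) = 49/96 - 49*exp(-6*t)/96.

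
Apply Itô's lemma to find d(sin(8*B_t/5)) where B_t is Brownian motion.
d(sin(8*B_t/5)) = (-32*sin(8*B_t/5)/25) dt + (8*cos(8*B_t/5)/5) dB_t

Itô's formula for f(B_t) gives d f(B_t) = f'(B_t) dB_t + (1/2) f''(B_t) dt. Compute derivatives of f(x) = sin(8*x/5):
  f'(x)  = 8*cos(8*x/5)/5
  f''(x) = -64*sin(8*x/5)/25
Substitute x = B_t and multiply the f'' term by 1/2:
  drift     = (1/2) * (-64*sin(8*x/5)/25) evaluated at B_t = -32*sin(8*B_t/5)/25
  diffusion = (8*cos(8*x/5)/5) evaluated at B_t = 8*cos(8*B_t/5)/5
Therefore d(sin(8*B_t/5)) = (-32*sin(8*B_t/5)/25) dt + (8*cos(8*B_t/5)/5) dB_t.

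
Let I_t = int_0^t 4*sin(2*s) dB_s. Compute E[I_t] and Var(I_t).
E[I_t] = 0; Var(I_t) = 8*t - 2*sin(4*t)

The Itô integral of a deterministic integrand f(s) has mean 0 because each increment f(s) * (B_{s+ds} - B_s) has mean 0. By the Itô isometry:
  Var( int_0^t f(s) dB_s ) = E[ (int_0^t f(s) dB_s)^2 ] = int_0^t f(s)^2 ds.
Here f(s) = 4*sin(2*s), so f(s)^2 = 16*sin(2*s)^2. Integrate:
  int_0^t (16*sin(2*s)^2) ds = 8*t - 2*sin(4*t).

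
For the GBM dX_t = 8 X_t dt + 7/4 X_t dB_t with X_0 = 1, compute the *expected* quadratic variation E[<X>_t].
E[<X>_t] = 49*exp(305*t/16)/305 - 49/305

<X>_t = int_0^t ((7/4) * X_s)^2 ds. Taking expectation inside the integral: E[<X>_t] = (7/4)^2 * int_0^t E[X_s^2] ds. For GBM, E[X_s^2] = x_0^2 * exp((2 mu + sigma^2) s). Integrating:
  E[<X>_t] = (7/4)^2 * 1^2 * (exp((2*8 + (7/4)^2) t) - 1) / (2*8 + (7/4)^2)
           = (7/4)^2 * 1^2 * (exp((305/16) t) - 1) / (305/16) = 49*exp(305*t/16)/305 - 49/305.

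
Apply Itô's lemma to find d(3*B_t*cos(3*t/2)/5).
d(3*B_t*cos(3*t/2)/5) = (-9*B_t*sin(3*t/2)/10) dt + (3*cos(3*t/2)/5) dB_t

Itô's formula for f(t, x): d f(t, B_t) = (f_t + (1/2) f_xx) dt + f_x dB_t. Compute partials of f(t, x) = 3*x*cos(3*t/2)/5:
  f_t(t,x)  = -9*x*sin(3*t/2)/10
  f_x(t,x)  = 3*cos(3*t/2)/5
  f_xx(t,x) = 0
Assemble drift = f_t + (1/2) f_xx = -9*x*sin(3*t/2)/10 and diffusion = f_x = 3*cos(3*t/2)/5. Substituting x = B_t:
  d(3*B_t*cos(3*t/2)/5) = (-9*B_t*sin(3*t/2)/10) dt + (3*cos(3*t/2)/5) dB_t.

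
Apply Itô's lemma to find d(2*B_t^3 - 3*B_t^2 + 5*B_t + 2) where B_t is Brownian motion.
d(2*B_t^3 - 3*B_t^2 + 5*B_t + 2) = (6*B_t - 3) dt + (6*B_t^2 - 6*B_t + 5) dB_t

Itô's formula for f(B_t) gives d f(B_t) = f'(B_t) dB_t + (1/2) f''(B_t) dt. Compute derivatives of f(x) = 2*x^3 - 3*x^2 + 5*x + 2:
  f'(x)  = 6*x^2 - 6*x + 5
  f''(x) = 12*x - 6
Substitute x = B_t and multiply the f'' term by 1/2:
  drift     = (1/2) * (12*x - 6) evaluated at B_t = 6*B_t - 3
  diffusion = (6*x^2 - 6*x + 5) evaluated at B_t = 6*B_t^2 - 6*B_t + 5
Therefore d(2*B_t^3 - 3*B_t^2 + 5*B_t + 2) = (6*B_t - 3) dt + (6*B_t^2 - 6*B_t + 5) dB_t.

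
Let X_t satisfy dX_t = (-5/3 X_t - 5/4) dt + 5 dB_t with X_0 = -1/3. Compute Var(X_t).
Var(X_t) = 15/2 - 15*exp(-10*t/3)/2

The variance V(t) = Var(X_t) satisfies V'(t) = 2 a V(t) + c^2 with V(0) = 0 (drift coefficient is linear in X, diffusion is constant). With a = -5/3, c = 5, the solution is
  V(t) = (c^2 / (2 a)) * (exp(2 a t) - 1)
       = (5^2 / (2*(-5/3))) * (exp((-10/3) t) - 1)
       = 15/2 - 15*exp(-10*t/3)/2.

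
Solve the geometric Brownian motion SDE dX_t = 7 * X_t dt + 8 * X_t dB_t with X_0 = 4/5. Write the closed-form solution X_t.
X_t = 4/5 * exp((-25) * t + (8) * B_t)

For GBM dX = mu X dt + sigma X dB with X_0 = x_0, apply Itô to Y = log X: dY = (mu - sigma^2/2) dt + sigma dB, so Y_t = log(x_0) + (mu - sigma^2/2) t + sigma B_t and hence X_t = x_0 * exp((mu - sigma^2/2) t + sigma B_t).
With mu = 7, sigma = 8, x_0 = 4/5, this gives:
  X_t = 4/5 * exp((-25) * t + (8) * B_t).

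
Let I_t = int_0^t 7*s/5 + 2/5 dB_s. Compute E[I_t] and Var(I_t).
E[I_t] = 0; Var(I_t) = t*(49*t^2 + 42*t + 12)/75

The Itô integral of a deterministic integrand f(s) has mean 0 because each increment f(s) * (B_{s+ds} - B_s) has mean 0. By the Itô isometry:
  Var( int_0^t f(s) dB_s ) = E[ (int_0^t f(s) dB_s)^2 ] = int_0^t f(s)^2 ds.
Here f(s) = 7*s/5 + 2/5, so f(s)^2 = (7*s + 2)^2/25. Integrate:
  int_0^t ((7*s + 2)^2/25) ds = t*(49*t^2 + 42*t + 12)/75.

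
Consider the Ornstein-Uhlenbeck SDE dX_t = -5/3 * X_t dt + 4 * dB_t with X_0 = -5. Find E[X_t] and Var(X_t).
E[X_t] = -5*exp(-5*t/3); Var(X_t) = 24/5 - 24*exp(-10*t/3)/5

The OU SDE dX = -theta X dt + sigma dB admits the integrating factor exp(theta t): d(exp(theta t) X_t) = sigma exp(theta t) dB_t. Integrating from 0 to t:
  X_t = x_0 * exp(-theta t) + sigma * int_0^t exp(-theta (t-s)) dB_s.
The Itô integral has mean 0 and (by the Itô isometry) variance sigma^2 * int_0^t exp(-2 theta (t - s)) ds = sigma^2 * (1 - exp(-2 theta t)) / (2 theta).
With theta = 5/3, sigma = 4, x_0 = -5:
  E[X_t] = -5 * exp(-5/3 t) = -5*exp(-5*t/3)
  Var(X_t) = (4)^2 * (1 - exp(-2*5/3 t)) / (2 * 5/3) = 24/5 - 24*exp(-10*t/3)/5.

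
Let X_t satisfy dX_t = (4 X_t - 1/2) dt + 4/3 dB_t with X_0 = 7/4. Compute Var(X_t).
Var(X_t) = 2*exp(8*t)/9 - 2/9

The variance V(t) = Var(X_t) satisfies V'(t) = 2 a V(t) + c^2 with V(0) = 0 (drift coefficient is linear in X, diffusion is constant). With a = 4, c = 4/3, the solution is
  V(t) = (c^2 / (2 a)) * (exp(2 a t) - 1)
       = ((4/3)^2 / (2*4)) * (exp(8 t) - 1)
       = 2*exp(8*t)/9 - 2/9.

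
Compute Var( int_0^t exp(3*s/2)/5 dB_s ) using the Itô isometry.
Var = exp(3*t)/75 - 1/75

The Itô integral of a deterministic integrand f(s) has mean 0 because each increment f(s) * (B_{s+ds} - B_s) has mean 0. By the Itô isometry:
  Var( int_0^t f(s) dB_s ) = E[ (int_0^t f(s) dB_s)^2 ] = int_0^t f(s)^2 ds.
Here f(s) = exp(3*s/2)/5, so f(s)^2 = exp(3*s)/25. Integrate:
  int_0^t (exp(3*s)/25) ds = exp(3*t)/75 - 1/75.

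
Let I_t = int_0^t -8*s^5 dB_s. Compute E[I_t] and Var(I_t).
E[I_t] = 0; Var(I_t) = 64*t^11/11

The Itô integral of a deterministic integrand f(s) has mean 0 because each increment f(s) * (B_{s+ds} - B_s) has mean 0. By the Itô isometry:
  Var( int_0^t f(s) dB_s ) = E[ (int_0^t f(s) dB_s)^2 ] = int_0^t f(s)^2 ds.
Here f(s) = -8*s^5, so f(s)^2 = 64*s^10. Integrate:
  int_0^t (64*s^10) ds = 64*t^11/11.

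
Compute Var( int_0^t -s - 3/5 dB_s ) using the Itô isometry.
Var = t*(25*t^2 + 45*t + 27)/75

The Itô integral of a deterministic integrand f(s) has mean 0 because each increment f(s) * (B_{s+ds} - B_s) has mean 0. By the Itô isometry:
  Var( int_0^t f(s) dB_s ) = E[ (int_0^t f(s) dB_s)^2 ] = int_0^t f(s)^2 ds.
Here f(s) = -s - 3/5, so f(s)^2 = (5*s + 3)^2/25. Integrate:
  int_0^t ((5*s + 3)^2/25) ds = t*(25*t^2 + 45*t + 27)/75.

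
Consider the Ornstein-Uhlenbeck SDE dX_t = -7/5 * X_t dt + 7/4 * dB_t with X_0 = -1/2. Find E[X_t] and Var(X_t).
E[X_t] = -exp(-7*t/5)/2; Var(X_t) = 35/32 - 35*exp(-14*t/5)/32

The OU SDE dX = -theta X dt + sigma dB admits the integrating factor exp(theta t): d(exp(theta t) X_t) = sigma exp(theta t) dB_t. Integrating from 0 to t:
  X_t = x_0 * exp(-theta t) + sigma * int_0^t exp(-theta (t-s)) dB_s.
The Itô integral has mean 0 and (by the Itô isometry) variance sigma^2 * int_0^t exp(-2 theta (t - s)) ds = sigma^2 * (1 - exp(-2 theta t)) / (2 theta).
With theta = 7/5, sigma = 7/4, x_0 = -1/2:
  E[X_t] = -1/2 * exp(-7/5 t) = -exp(-7*t/5)/2
  Var(X_t) = (7/4)^2 * (1 - exp(-2*7/5 t)) / (2 * 7/5) = 35/32 - 35*exp(-14*t/5)/32.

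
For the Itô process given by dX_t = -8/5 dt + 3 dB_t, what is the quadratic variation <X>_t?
<X>_t = 9*t

For an Itô process dX_t = a(t) dt + b(t) dB_t, the quadratic variation is <X>_t = int_0^t b(s)^2 ds (the drift term does not contribute). Here b(s) = 3, so
  b(s)^2 = 9.
Integrating from 0 to t:
  <X>_t = int_0^t (9) ds = 9*t.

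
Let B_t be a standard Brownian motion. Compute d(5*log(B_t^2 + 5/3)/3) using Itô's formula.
d(5*log(B_t^2 + 5/3)/3) = (5*(5 - 3*B_t^2)/(3*B_t^2 + 5)^2) dt + (10*B_t/(3*B_t^2 + 5)) dB_t

Itô's formula for f(B_t) gives d f(B_t) = f'(B_t) dB_t + (1/2) f''(B_t) dt. Compute derivatives of f(x) = 5*log(x^2 + 5/3)/3:
  f'(x)  = 10*x/(3*x^2 + 5)
  f''(x) = 10*(5 - 3*x^2)/(3*x^2 + 5)^2
Substitute x = B_t and multiply the f'' term by 1/2:
  drift     = (1/2) * (10*(5 - 3*x^2)/(3*x^2 + 5)^2) evaluated at B_t = 5*(5 - 3*B_t^2)/(3*B_t^2 + 5)^2
  diffusion = (10*x/(3*x^2 + 5)) evaluated at B_t = 10*B_t/(3*B_t^2 + 5)
Therefore d(5*log(B_t^2 + 5/3)/3) = (5*(5 - 3*B_t^2)/(3*B_t^2 + 5)^2) dt + (10*B_t/(3*B_t^2 + 5)) dB_t.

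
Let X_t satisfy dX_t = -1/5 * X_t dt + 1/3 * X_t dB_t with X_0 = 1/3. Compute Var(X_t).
Var(X_t) = (exp(t/9) - 1)*exp(-2*t/5)/9

For GBM dX = mu X dt + sigma X dB with X_0 = x_0, apply Itô to Y = log X: dY = (mu - sigma^2/2) dt + sigma dB, so Y_t = log(x_0) + (mu - sigma^2/2) t + sigma B_t and hence X_t = x_0 * exp((mu - sigma^2/2) t + sigma B_t).
With mu = -1/5, sigma = 1/3, x_0 = 1/3, this gives:
  X_t = 1/3 * exp((-23/90) * t + (1/3) * B_t).
Since sigma*B_t ~ Normal(0, sigma^2 t), E[exp(sigma*B_t)] = exp(sigma^2 t / 2); so E[X_t] = x_0 * exp((mu - sigma^2/2) t) * exp(sigma^2 t / 2) = x_0 * exp(mu t) = exp(-t/5)/3.
Var(X_t) = E[X_t^2] - (E[X_t])^2 = x_0^2 * exp(2 mu t) * (exp(sigma^2 t) - 1) = (exp(t/9) - 1)*exp(-2*t/5)/9.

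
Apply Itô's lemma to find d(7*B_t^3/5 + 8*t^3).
d(7*B_t^3/5 + 8*t^3) = (21*B_t/5 + 24*t^2) dt + (21*B_t^2/5) dB_t

Itô's formula for f(t, x): d f(t, B_t) = (f_t + (1/2) f_xx) dt + f_x dB_t. Compute partials of f(t, x) = 8*t^3 + 7*x^3/5:
  f_t(t,x)  = 24*t^2
  f_x(t,x)  = 21*x^2/5
  f_xx(t,x) = 42*x/5
Assemble drift = f_t + (1/2) f_xx = 24*t^2 + 21*x/5 and diffusion = f_x = 21*x^2/5. Substituting x = B_t:
  d(7*B_t^3/5 + 8*t^3) = (21*B_t/5 + 24*t^2) dt + (21*B_t^2/5) dB_t.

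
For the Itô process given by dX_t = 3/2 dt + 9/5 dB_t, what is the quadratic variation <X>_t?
<X>_t = 81*t/25

For an Itô process dX_t = a(t) dt + b(t) dB_t, the quadratic variation is <X>_t = int_0^t b(s)^2 ds (the drift term does not contribute). Here b(s) = 9/5, so
  b(s)^2 = 81/25.
Integrating from 0 to t:
  <X>_t = int_0^t (81/25) ds = 81*t/25.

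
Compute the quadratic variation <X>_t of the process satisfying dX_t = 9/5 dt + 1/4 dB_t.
<X>_t = t/16

For an Itô process dX_t = a(t) dt + b(t) dB_t, the quadratic variation is <X>_t = int_0^t b(s)^2 ds (the drift term does not contribute). Here b(s) = 1/4, so
  b(s)^2 = 1/16.
Integrating from 0 to t:
  <X>_t = int_0^t (1/16) ds = t/16.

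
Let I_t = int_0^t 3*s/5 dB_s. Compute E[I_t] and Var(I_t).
E[I_t] = 0; Var(I_t) = 3*t^3/25

The Itô integral of a deterministic integrand f(s) has mean 0 because each increment f(s) * (B_{s+ds} - B_s) has mean 0. By the Itô isometry:
  Var( int_0^t f(s) dB_s ) = E[ (int_0^t f(s) dB_s)^2 ] = int_0^t f(s)^2 ds.
Here f(s) = 3*s/5, so f(s)^2 = 9*s^2/25. Integrate:
  int_0^t (9*s^2/25) ds = 3*t^3/25.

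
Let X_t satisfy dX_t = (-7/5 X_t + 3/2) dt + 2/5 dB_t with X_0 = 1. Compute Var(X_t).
Var(X_t) = 2/35 - 2*exp(-14*t/5)/35

The variance V(t) = Var(X_t) satisfies V'(t) = 2 a V(t) + c^2 with V(0) = 0 (drift coefficient is linear in X, diffusion is constant). With a = -7/5, c = 2/5, the solution is
  V(t) = (c^2 / (2 a)) * (exp(2 a t) - 1)
       = ((2/5)^2 / (2*(-7/5))) * (exp((-14/5) t) - 1)
       = 2/35 - 2*exp(-14*t/5)/35.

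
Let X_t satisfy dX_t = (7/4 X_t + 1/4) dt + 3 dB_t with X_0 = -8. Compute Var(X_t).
Var(X_t) = 18*exp(7*t/2)/7 - 18/7

The variance V(t) = Var(X_t) satisfies V'(t) = 2 a V(t) + c^2 with V(0) = 0 (drift coefficient is linear in X, diffusion is constant). With a = 7/4, c = 3, the solution is
  V(t) = (c^2 / (2 a)) * (exp(2 a t) - 1)
       = (3^2 / (2*(7/4))) * (exp((7/2) t) - 1)
       = 18*exp(7*t/2)/7 - 18/7.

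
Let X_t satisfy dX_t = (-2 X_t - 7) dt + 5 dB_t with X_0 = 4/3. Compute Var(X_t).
Var(X_t) = 25/4 - 25*exp(-4*t)/4

The variance V(t) = Var(X_t) satisfies V'(t) = 2 a V(t) + c^2 with V(0) = 0 (drift coefficient is linear in X, diffusion is constant). With a = -2, c = 5, the solution is
  V(t) = (c^2 / (2 a)) * (exp(2 a t) - 1)
       = (5^2 / (2*(-2))) * (exp((-4) t) - 1)
       = 25/4 - 25*exp(-4*t)/4.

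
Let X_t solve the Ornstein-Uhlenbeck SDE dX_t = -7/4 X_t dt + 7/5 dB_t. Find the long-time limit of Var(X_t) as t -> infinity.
lim Var(X_t) = 14/25

The OU SDE dX = -theta X dt + sigma dB admits the integrating factor exp(theta t): d(exp(theta t) X_t) = sigma exp(theta t) dB_t. Integrating from 0 to t gives X_t = x_0 * exp(-theta t) + sigma * int_0^t exp(-theta (t-s)) dB_s for any initial x_0. The Itô integral has variance (by the Itô isometry) sigma^2 * int_0^t exp(-2 theta (t - s)) ds = sigma^2 * (1 - exp(-2 theta t)) / (2 theta), independent of x_0.
With theta = 7/4, sigma = 7/5:
  Var(X_t) = (7/5)^2 * (1 - exp(-2*7/4 t)) / (2 * 7/4) = 14/25 - 14*exp(-7*t/2)/25.
As t -> infinity, exp(-2*7/4 t) -> 0, so the stationary variance is sigma^2 / (2 theta) = 14/25.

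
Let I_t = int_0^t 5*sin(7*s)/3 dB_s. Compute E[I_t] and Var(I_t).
E[I_t] = 0; Var(I_t) = 25*t/18 - 25*sin(14*t)/252

The Itô integral of a deterministic integrand f(s) has mean 0 because each increment f(s) * (B_{s+ds} - B_s) has mean 0. By the Itô isometry:
  Var( int_0^t f(s) dB_s ) = E[ (int_0^t f(s) dB_s)^2 ] = int_0^t f(s)^2 ds.
Here f(s) = 5*sin(7*s)/3, so f(s)^2 = 25*sin(7*s)^2/9. Integrate:
  int_0^t (25*sin(7*s)^2/9) ds = 25*t/18 - 25*sin(14*t)/252.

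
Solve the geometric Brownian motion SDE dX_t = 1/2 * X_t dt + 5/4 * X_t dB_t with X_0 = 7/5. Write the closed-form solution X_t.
X_t = 7/5 * exp((-9/32) * t + (5/4) * B_t)

For GBM dX = mu X dt + sigma X dB with X_0 = x_0, apply Itô to Y = log X: dY = (mu - sigma^2/2) dt + sigma dB, so Y_t = log(x_0) + (mu - sigma^2/2) t + sigma B_t and hence X_t = x_0 * exp((mu - sigma^2/2) t + sigma B_t).
With mu = 1/2, sigma = 5/4, x_0 = 7/5, this gives:
  X_t = 7/5 * exp((-9/32) * t + (5/4) * B_t).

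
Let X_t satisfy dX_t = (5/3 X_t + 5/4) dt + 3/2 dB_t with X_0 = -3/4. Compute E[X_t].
E[X_t] = -3/4

Taking expectations and using E[dB_t] = 0, the mean m(t) = E[X_t] satisfies the ODE m'(t) = a m(t) + b with m(0) = x_0. With a = 5/3, b = 5/4, x_0 = -3/4, the solution is
  m(t) = x_0 * exp(a t) + (b/a) * (exp(a t) - 1)
       = (-3/4) * exp((5/3) t) + ((5/4)/(5/3)) * (exp((5/3) t) - 1)
       = -3/4.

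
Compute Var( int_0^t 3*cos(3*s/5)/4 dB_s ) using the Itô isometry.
Var = 9*t/32 + 15*sin(6*t/5)/64

The Itô integral of a deterministic integrand f(s) has mean 0 because each increment f(s) * (B_{s+ds} - B_s) has mean 0. By the Itô isometry:
  Var( int_0^t f(s) dB_s ) = E[ (int_0^t f(s) dB_s)^2 ] = int_0^t f(s)^2 ds.
Here f(s) = 3*cos(3*s/5)/4, so f(s)^2 = 9*cos(3*s/5)^2/16. Integrate:
  int_0^t (9*cos(3*s/5)^2/16) ds = 9*t/32 + 15*sin(6*t/5)/64.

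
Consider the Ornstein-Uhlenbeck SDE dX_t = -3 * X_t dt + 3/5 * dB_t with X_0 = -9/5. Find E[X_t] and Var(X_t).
E[X_t] = -9*exp(-3*t)/5; Var(X_t) = 3/50 - 3*exp(-6*t)/50

The OU SDE dX = -theta X dt + sigma dB admits the integrating factor exp(theta t): d(exp(theta t) X_t) = sigma exp(theta t) dB_t. Integrating from 0 to t:
  X_t = x_0 * exp(-theta t) + sigma * int_0^t exp(-theta (t-s)) dB_s.
The Itô integral has mean 0 and (by the Itô isometry) variance sigma^2 * int_0^t exp(-2 theta (t - s)) ds = sigma^2 * (1 - exp(-2 theta t)) / (2 theta).
With theta = 3, sigma = 3/5, x_0 = -9/5:
  E[X_t] = -9/5 * exp(-3 t) = -9*exp(-3*t)/5
  Var(X_t) = (3/5)^2 * (1 - exp(-2*3 t)) / (2 * 3) = 3/50 - 3*exp(-6*t)/50.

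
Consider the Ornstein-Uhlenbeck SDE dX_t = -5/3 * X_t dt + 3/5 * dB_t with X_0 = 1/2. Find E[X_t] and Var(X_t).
E[X_t] = exp(-5*t/3)/2; Var(X_t) = 27/250 - 27*exp(-10*t/3)/250

The OU SDE dX = -theta X dt + sigma dB admits the integrating factor exp(theta t): d(exp(theta t) X_t) = sigma exp(theta t) dB_t. Integrating from 0 to t:
  X_t = x_0 * exp(-theta t) + sigma * int_0^t exp(-theta (t-s)) dB_s.
The Itô integral has mean 0 and (by the Itô isometry) variance sigma^2 * int_0^t exp(-2 theta (t - s)) ds = sigma^2 * (1 - exp(-2 theta t)) / (2 theta).
With theta = 5/3, sigma = 3/5, x_0 = 1/2:
  E[X_t] = 1/2 * exp(-5/3 t) = exp(-5*t/3)/2
  Var(X_t) = (3/5)^2 * (1 - exp(-2*5/3 t)) / (2 * 5/3) = 27/250 - 27*exp(-10*t/3)/250.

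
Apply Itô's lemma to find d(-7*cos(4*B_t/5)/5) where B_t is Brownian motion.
d(-7*cos(4*B_t/5)/5) = (56*cos(4*B_t/5)/125) dt + (28*sin(4*B_t/5)/25) dB_t

Itô's formula for f(B_t) gives d f(B_t) = f'(B_t) dB_t + (1/2) f''(B_t) dt. Compute derivatives of f(x) = -7*cos(4*x/5)/5:
  f'(x)  = 28*sin(4*x/5)/25
  f''(x) = 112*cos(4*x/5)/125
Substitute x = B_t and multiply the f'' term by 1/2:
  drift     = (1/2) * (112*cos(4*x/5)/125) evaluated at B_t = 56*cos(4*B_t/5)/125
  diffusion = (28*sin(4*x/5)/25) evaluated at B_t = 28*sin(4*B_t/5)/25
Therefore d(-7*cos(4*B_t/5)/5) = (56*cos(4*B_t/5)/125) dt + (28*sin(4*B_t/5)/25) dB_t.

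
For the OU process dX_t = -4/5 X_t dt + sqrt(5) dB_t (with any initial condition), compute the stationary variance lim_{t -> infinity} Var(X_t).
lim Var(X_t) = 25/8

The OU SDE dX = -theta X dt + sigma dB admits the integrating factor exp(theta t): d(exp(theta t) X_t) = sigma exp(theta t) dB_t. Integrating from 0 to t gives X_t = x_0 * exp(-theta t) + sigma * int_0^t exp(-theta (t-s)) dB_s for any initial x_0. The Itô integral has variance (by the Itô isometry) sigma^2 * int_0^t exp(-2 theta (t - s)) ds = sigma^2 * (1 - exp(-2 theta t)) / (2 theta), independent of x_0.
With theta = 4/5, sigma = sqrt(5):
  Var(X_t) = (sqrt(5))^2 * (1 - exp(-2*4/5 t)) / (2 * 4/5) = 25/8 - 25*exp(-8*t/5)/8.
As t -> infinity, exp(-2*4/5 t) -> 0, so the stationary variance is sigma^2 / (2 theta) = 25/8.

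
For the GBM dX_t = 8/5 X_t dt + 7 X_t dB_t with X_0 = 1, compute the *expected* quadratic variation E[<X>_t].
E[<X>_t] = 245*exp(261*t/5)/261 - 245/261

<X>_t = int_0^t (7 * X_s)^2 ds. Taking expectation inside the integral: E[<X>_t] = 7^2 * int_0^t E[X_s^2] ds. For GBM, E[X_s^2] = x_0^2 * exp((2 mu + sigma^2) s). Integrating:
  E[<X>_t] = 7^2 * 1^2 * (exp((2*(8/5) + 7^2) t) - 1) / (2*(8/5) + 7^2)
           = 7^2 * 1^2 * (exp((261/5) t) - 1) / (261/5) = 245*exp(261*t/5)/261 - 245/261.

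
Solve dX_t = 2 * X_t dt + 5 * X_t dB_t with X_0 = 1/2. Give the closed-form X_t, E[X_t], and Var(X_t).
X_t = 1/2 * exp((-21/2) t + (5) B_t); E[X_t] = exp(2*t)/2; Var(X_t) = (exp(25*t) - 1)*exp(4*t)/4

For GBM dX = mu X dt + sigma X dB with X_0 = x_0, apply Itô to Y = log X: dY = (mu - sigma^2/2) dt + sigma dB, so Y_t = log(x_0) + (mu - sigma^2/2) t + sigma B_t and hence X_t = x_0 * exp((mu - sigma^2/2) t + sigma B_t).
With mu = 2, sigma = 5, x_0 = 1/2, this gives:
  X_t = 1/2 * exp((-21/2) * t + (5) * B_t).
Since sigma*B_t ~ Normal(0, sigma^2 t), E[exp(sigma*B_t)] = exp(sigma^2 t / 2); so E[X_t] = x_0 * exp((mu - sigma^2/2) t) * exp(sigma^2 t / 2) = x_0 * exp(mu t) = exp(2*t)/2.
Var(X_t) = E[X_t^2] - (E[X_t])^2 = x_0^2 * exp(2 mu t) * (exp(sigma^2 t) - 1) = (exp(25*t) - 1)*exp(4*t)/4.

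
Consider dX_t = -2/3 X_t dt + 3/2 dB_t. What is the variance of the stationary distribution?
lim Var(X_t) = 27/16

The OU SDE dX = -theta X dt + sigma dB admits the integrating factor exp(theta t): d(exp(theta t) X_t) = sigma exp(theta t) dB_t. Integrating from 0 to t gives X_t = x_0 * exp(-theta t) + sigma * int_0^t exp(-theta (t-s)) dB_s for any initial x_0. The Itô integral has variance (by the Itô isometry) sigma^2 * int_0^t exp(-2 theta (t - s)) ds = sigma^2 * (1 - exp(-2 theta t)) / (2 theta), independent of x_0.
With theta = 2/3, sigma = 3/2:
  Var(X_t) = (3/2)^2 * (1 - exp(-2*2/3 t)) / (2 * 2/3) = 27/16 - 27*exp(-4*t/3)/16.
As t -> infinity, exp(-2*2/3 t) -> 0, so the stationary variance is sigma^2 / (2 theta) = 27/16.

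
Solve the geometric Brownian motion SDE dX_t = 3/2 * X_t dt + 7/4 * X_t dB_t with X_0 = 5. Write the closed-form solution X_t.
X_t = 5 * exp((-1/32) * t + (7/4) * B_t)

For GBM dX = mu X dt + sigma X dB with X_0 = x_0, apply Itô to Y = log X: dY = (mu - sigma^2/2) dt + sigma dB, so Y_t = log(x_0) + (mu - sigma^2/2) t + sigma B_t and hence X_t = x_0 * exp((mu - sigma^2/2) t + sigma B_t).
With mu = 3/2, sigma = 7/4, x_0 = 5, this gives:
  X_t = 5 * exp((-1/32) * t + (7/4) * B_t).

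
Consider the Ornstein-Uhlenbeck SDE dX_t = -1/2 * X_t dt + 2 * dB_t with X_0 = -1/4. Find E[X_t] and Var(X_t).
E[X_t] = -exp(-t/2)/4; Var(X_t) = 4 - 4*exp(-t)

The OU SDE dX = -theta X dt + sigma dB admits the integrating factor exp(theta t): d(exp(theta t) X_t) = sigma exp(theta t) dB_t. Integrating from 0 to t:
  X_t = x_0 * exp(-theta t) + sigma * int_0^t exp(-theta (t-s)) dB_s.
The Itô integral has mean 0 and (by the Itô isometry) variance sigma^2 * int_0^t exp(-2 theta (t - s)) ds = sigma^2 * (1 - exp(-2 theta t)) / (2 theta).
With theta = 1/2, sigma = 2, x_0 = -1/4:
  E[X_t] = -1/4 * exp(-1/2 t) = -exp(-t/2)/4
  Var(X_t) = (2)^2 * (1 - exp(-2*1/2 t)) / (2 * 1/2) = 4 - 4*exp(-t).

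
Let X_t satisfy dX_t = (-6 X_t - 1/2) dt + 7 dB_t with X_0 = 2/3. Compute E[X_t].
E[X_t] = -1/12 + 3*exp(-6*t)/4

Taking expectations and using E[dB_t] = 0, the mean m(t) = E[X_t] satisfies the ODE m'(t) = a m(t) + b with m(0) = x_0. With a = -6, b = -1/2, x_0 = 2/3, the solution is
  m(t) = x_0 * exp(a t) + (b/a) * (exp(a t) - 1)
       = (2/3) * exp((-6) t) + ((-1/2)/(-6)) * (exp((-6) t) - 1)
       = -1/12 + 3*exp(-6*t)/4.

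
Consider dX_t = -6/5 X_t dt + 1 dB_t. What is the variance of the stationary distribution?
lim Var(X_t) = 5/12

The OU SDE dX = -theta X dt + sigma dB admits the integrating factor exp(theta t): d(exp(theta t) X_t) = sigma exp(theta t) dB_t. Integrating from 0 to t gives X_t = x_0 * exp(-theta t) + sigma * int_0^t exp(-theta (t-s)) dB_s for any initial x_0. The Itô integral has variance (by the Itô isometry) sigma^2 * int_0^t exp(-2 theta (t - s)) ds = sigma^2 * (1 - exp(-2 theta t)) / (2 theta), independent of x_0.
With theta = 6/5, sigma = 1:
  Var(X_t) = (1)^2 * (1 - exp(-2*6/5 t)) / (2 * 6/5) = 5/12 - 5*exp(-12*t/5)/12.
As t -> infinity, exp(-2*6/5 t) -> 0, so the stationary variance is sigma^2 / (2 theta) = 5/12.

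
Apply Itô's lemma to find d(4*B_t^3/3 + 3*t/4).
d(4*B_t^3/3 + 3*t/4) = (4*B_t + 3/4) dt + (4*B_t^2) dB_t

Itô's formula for f(t, x): d f(t, B_t) = (f_t + (1/2) f_xx) dt + f_x dB_t. Compute partials of f(t, x) = 3*t/4 + 4*x^3/3:
  f_t(t,x)  = 3/4
  f_x(t,x)  = 4*x^2
  f_xx(t,x) = 8*x
Assemble drift = f_t + (1/2) f_xx = 4*x + 3/4 and diffusion = f_x = 4*x^2. Substituting x = B_t:
  d(4*B_t^3/3 + 3*t/4) = (4*B_t + 3/4) dt + (4*B_t^2) dB_t.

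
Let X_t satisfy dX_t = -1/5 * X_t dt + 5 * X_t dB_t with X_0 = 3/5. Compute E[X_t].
E[X_t] = 3*exp(-t/5)/5

For GBM dX = mu X dt + sigma X dB with X_0 = x_0, apply Itô to Y = log X: dY = (mu - sigma^2/2) dt + sigma dB, so Y_t = log(x_0) + (mu - sigma^2/2) t + sigma B_t and hence X_t = x_0 * exp((mu - sigma^2/2) t + sigma B_t).
With mu = -1/5, sigma = 5, x_0 = 3/5, this gives:
  X_t = 3/5 * exp((-127/10) * t + (5) * B_t).
Since sigma*B_t ~ Normal(0, sigma^2 t), E[exp(sigma*B_t)] = exp(sigma^2 t / 2); so E[X_t] = x_0 * exp((mu - sigma^2/2) t) * exp(sigma^2 t / 2) = x_0 * exp(mu t) = 3*exp(-t/5)/5.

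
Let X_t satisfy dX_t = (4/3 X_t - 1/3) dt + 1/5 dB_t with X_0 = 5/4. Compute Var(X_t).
Var(X_t) = 3*exp(8*t/3)/200 - 3/200

The variance V(t) = Var(X_t) satisfies V'(t) = 2 a V(t) + c^2 with V(0) = 0 (drift coefficient is linear in X, diffusion is constant). With a = 4/3, c = 1/5, the solution is
  V(t) = (c^2 / (2 a)) * (exp(2 a t) - 1)
       = ((1/5)^2 / (2*(4/3))) * (exp((8/3) t) - 1)
       = 3*exp(8*t/3)/200 - 3/200.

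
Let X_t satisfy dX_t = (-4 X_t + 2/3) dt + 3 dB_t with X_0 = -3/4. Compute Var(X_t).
Var(X_t) = 9/8 - 9*exp(-8*t)/8

The variance V(t) = Var(X_t) satisfies V'(t) = 2 a V(t) + c^2 with V(0) = 0 (drift coefficient is linear in X, diffusion is constant). With a = -4, c = 3, the solution is
  V(t) = (c^2 / (2 a)) * (exp(2 a t) - 1)
       = (3^2 / (2*(-4))) * (exp((-8) t) - 1)
       = 9/8 - 9*exp(-8*t)/8.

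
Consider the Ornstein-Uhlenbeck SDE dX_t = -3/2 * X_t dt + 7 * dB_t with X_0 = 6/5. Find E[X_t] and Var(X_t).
E[X_t] = 6*exp(-3*t/2)/5; Var(X_t) = 49/3 - 49*exp(-3*t)/3

The OU SDE dX = -theta X dt + sigma dB admits the integrating factor exp(theta t): d(exp(theta t) X_t) = sigma exp(theta t) dB_t. Integrating from 0 to t:
  X_t = x_0 * exp(-theta t) + sigma * int_0^t exp(-theta (t-s)) dB_s.
The Itô integral has mean 0 and (by the Itô isometry) variance sigma^2 * int_0^t exp(-2 theta (t - s)) ds = sigma^2 * (1 - exp(-2 theta t)) / (2 theta).
With theta = 3/2, sigma = 7, x_0 = 6/5:
  E[X_t] = 6/5 * exp(-3/2 t) = 6*exp(-3*t/2)/5
  Var(X_t) = (7)^2 * (1 - exp(-2*3/2 t)) / (2 * 3/2) = 49/3 - 49*exp(-3*t)/3.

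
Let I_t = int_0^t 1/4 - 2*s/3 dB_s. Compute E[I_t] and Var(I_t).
E[I_t] = 0; Var(I_t) = t*(64*t^2 - 72*t + 27)/432

The Itô integral of a deterministic integrand f(s) has mean 0 because each increment f(s) * (B_{s+ds} - B_s) has mean 0. By the Itô isometry:
  Var( int_0^t f(s) dB_s ) = E[ (int_0^t f(s) dB_s)^2 ] = int_0^t f(s)^2 ds.
Here f(s) = 1/4 - 2*s/3, so f(s)^2 = (8*s - 3)^2/144. Integrate:
  int_0^t ((8*s - 3)^2/144) ds = t*(64*t^2 - 72*t + 27)/432.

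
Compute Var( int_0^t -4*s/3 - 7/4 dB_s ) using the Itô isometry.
Var = t*(256*t^2 + 1008*t + 1323)/432

The Itô integral of a deterministic integrand f(s) has mean 0 because each increment f(s) * (B_{s+ds} - B_s) has mean 0. By the Itô isometry:
  Var( int_0^t f(s) dB_s ) = E[ (int_0^t f(s) dB_s)^2 ] = int_0^t f(s)^2 ds.
Here f(s) = -4*s/3 - 7/4, so f(s)^2 = (16*s + 21)^2/144. Integrate:
  int_0^t ((16*s + 21)^2/144) ds = t*(256*t^2 + 1008*t + 1323)/432.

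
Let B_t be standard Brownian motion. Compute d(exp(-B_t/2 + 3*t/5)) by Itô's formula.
d(exp(-B_t/2 + 3*t/5)) = (29*exp(-B_t/2 + 3*t/5)/40) dt + (-exp(-B_t/2 + 3*t/5)/2) dB_t

Itô's formula for f(t, x): d f(t, B_t) = (f_t + (1/2) f_xx) dt + f_x dB_t. Compute partials of f(t, x) = exp(3*t/5 - x/2):
  f_t(t,x)  = 3*exp(3*t/5 - x/2)/5
  f_x(t,x)  = -exp(3*t/5 - x/2)/2
  f_xx(t,x) = exp(3*t/5 - x/2)/4
Assemble drift = f_t + (1/2) f_xx = 29*exp(3*t/5 - x/2)/40 and diffusion = f_x = -exp(3*t/5 - x/2)/2. Substituting x = B_t:
  d(exp(-B_t/2 + 3*t/5)) = (29*exp(-B_t/2 + 3*t/5)/40) dt + (-exp(-B_t/2 + 3*t/5)/2) dB_t.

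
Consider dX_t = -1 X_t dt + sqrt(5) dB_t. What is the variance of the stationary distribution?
lim Var(X_t) = 5/2

The OU SDE dX = -theta X dt + sigma dB admits the integrating factor exp(theta t): d(exp(theta t) X_t) = sigma exp(theta t) dB_t. Integrating from 0 to t gives X_t = x_0 * exp(-theta t) + sigma * int_0^t exp(-theta (t-s)) dB_s for any initial x_0. The Itô integral has variance (by the Itô isometry) sigma^2 * int_0^t exp(-2 theta (t - s)) ds = sigma^2 * (1 - exp(-2 theta t)) / (2 theta), independent of x_0.
With theta = 1, sigma = sqrt(5):
  Var(X_t) = (sqrt(5))^2 * (1 - exp(-2*1 t)) / (2 * 1) = 5/2 - 5*exp(-2*t)/2.
As t -> infinity, exp(-2*1 t) -> 0, so the stationary variance is sigma^2 / (2 theta) = 5/2.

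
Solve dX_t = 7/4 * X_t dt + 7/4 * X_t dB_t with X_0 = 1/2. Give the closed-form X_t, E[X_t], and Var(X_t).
X_t = 1/2 * exp((7/32) t + (7/4) B_t); E[X_t] = exp(7*t/4)/2; Var(X_t) = (exp(49*t/16) - 1)*exp(7*t/2)/4

For GBM dX = mu X dt + sigma X dB with X_0 = x_0, apply Itô to Y = log X: dY = (mu - sigma^2/2) dt + sigma dB, so Y_t = log(x_0) + (mu - sigma^2/2) t + sigma B_t and hence X_t = x_0 * exp((mu - sigma^2/2) t + sigma B_t).
With mu = 7/4, sigma = 7/4, x_0 = 1/2, this gives:
  X_t = 1/2 * exp((7/32) * t + (7/4) * B_t).
Since sigma*B_t ~ Normal(0, sigma^2 t), E[exp(sigma*B_t)] = exp(sigma^2 t / 2); so E[X_t] = x_0 * exp((mu - sigma^2/2) t) * exp(sigma^2 t / 2) = x_0 * exp(mu t) = exp(7*t/4)/2.
Var(X_t) = E[X_t^2] - (E[X_t])^2 = x_0^2 * exp(2 mu t) * (exp(sigma^2 t) - 1) = (exp(49*t/16) - 1)*exp(7*t/2)/4.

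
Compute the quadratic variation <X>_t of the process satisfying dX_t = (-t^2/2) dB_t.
<X>_t = t^5/20

For an Itô process dX_t = a(t) dt + b(t) dB_t, the quadratic variation is <X>_t = int_0^t b(s)^2 ds (the drift term does not contribute). Here b(s) = -s^2/2, so
  b(s)^2 = s^4/4.
Integrating from 0 to t:
  <X>_t = int_0^t (s^4/4) ds = t^5/20.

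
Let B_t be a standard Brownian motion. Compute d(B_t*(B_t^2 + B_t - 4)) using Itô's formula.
d(B_t*(B_t^2 + B_t - 4)) = (3*B_t + 1) dt + (3*B_t^2 + 2*B_t - 4) dB_t

Itô's formula for f(B_t) gives d f(B_t) = f'(B_t) dB_t + (1/2) f''(B_t) dt. Compute derivatives of f(x) = x*(x^2 + x - 4):
  f'(x)  = 3*x^2 + 2*x - 4
  f''(x) = 6*x + 2
Substitute x = B_t and multiply the f'' term by 1/2:
  drift     = (1/2) * (6*x + 2) evaluated at B_t = 3*B_t + 1
  diffusion = (3*x^2 + 2*x - 4) evaluated at B_t = 3*B_t^2 + 2*B_t - 4
Therefore d(B_t*(B_t^2 + B_t - 4)) = (3*B_t + 1) dt + (3*B_t^2 + 2*B_t - 4) dB_t.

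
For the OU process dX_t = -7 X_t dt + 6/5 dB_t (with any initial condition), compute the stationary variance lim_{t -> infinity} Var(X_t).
lim Var(X_t) = 18/175

The OU SDE dX = -theta X dt + sigma dB admits the integrating factor exp(theta t): d(exp(theta t) X_t) = sigma exp(theta t) dB_t. Integrating from 0 to t gives X_t = x_0 * exp(-theta t) + sigma * int_0^t exp(-theta (t-s)) dB_s for any initial x_0. The Itô integral has variance (by the Itô isometry) sigma^2 * int_0^t exp(-2 theta (t - s)) ds = sigma^2 * (1 - exp(-2 theta t)) / (2 theta), independent of x_0.
With theta = 7, sigma = 6/5:
  Var(X_t) = (6/5)^2 * (1 - exp(-2*7 t)) / (2 * 7) = 18/175 - 18*exp(-14*t)/175.
As t -> infinity, exp(-2*7 t) -> 0, so the stationary variance is sigma^2 / (2 theta) = 18/175.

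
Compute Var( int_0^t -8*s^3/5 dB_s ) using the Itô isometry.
Var = 64*t^7/175

The Itô integral of a deterministic integrand f(s) has mean 0 because each increment f(s) * (B_{s+ds} - B_s) has mean 0. By the Itô isometry:
  Var( int_0^t f(s) dB_s ) = E[ (int_0^t f(s) dB_s)^2 ] = int_0^t f(s)^2 ds.
Here f(s) = -8*s^3/5, so f(s)^2 = 64*s^6/25. Integrate:
  int_0^t (64*s^6/25) ds = 64*t^7/175.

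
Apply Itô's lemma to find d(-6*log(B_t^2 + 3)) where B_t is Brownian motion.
d(-6*log(B_t^2 + 3)) = (6*(B_t^2 - 3)/(B_t^2 + 3)^2) dt + (-12*B_t/(B_t^2 + 3)) dB_t

Itô's formula for f(B_t) gives d f(B_t) = f'(B_t) dB_t + (1/2) f''(B_t) dt. Compute derivatives of f(x) = -6*log(x^2 + 3):
  f'(x)  = -12*x/(x^2 + 3)
  f''(x) = 12*(x^2 - 3)/(x^2 + 3)^2
Substitute x = B_t and multiply the f'' term by 1/2:
  drift     = (1/2) * (12*(x^2 - 3)/(x^2 + 3)^2) evaluated at B_t = 6*(B_t^2 - 3)/(B_t^2 + 3)^2
  diffusion = (-12*x/(x^2 + 3)) evaluated at B_t = -12*B_t/(B_t^2 + 3)
Therefore d(-6*log(B_t^2 + 3)) = (6*(B_t^2 - 3)/(B_t^2 + 3)^2) dt + (-12*B_t/(B_t^2 + 3)) dB_t.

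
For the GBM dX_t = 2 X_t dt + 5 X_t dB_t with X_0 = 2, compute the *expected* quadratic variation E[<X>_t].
E[<X>_t] = 100*exp(29*t)/29 - 100/29

<X>_t = int_0^t (5 * X_s)^2 ds. Taking expectation inside the integral: E[<X>_t] = 5^2 * int_0^t E[X_s^2] ds. For GBM, E[X_s^2] = x_0^2 * exp((2 mu + sigma^2) s). Integrating:
  E[<X>_t] = 5^2 * 2^2 * (exp((2*2 + 5^2) t) - 1) / (2*2 + 5^2)
           = 5^2 * 2^2 * (exp(29 t) - 1) / 29 = 100*exp(29*t)/29 - 100/29.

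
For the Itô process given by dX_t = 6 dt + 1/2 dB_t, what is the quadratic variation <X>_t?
<X>_t = t/4

For an Itô process dX_t = a(t) dt + b(t) dB_t, the quadratic variation is <X>_t = int_0^t b(s)^2 ds (the drift term does not contribute). Here b(s) = 1/2, so
  b(s)^2 = 1/4.
Integrating from 0 to t:
  <X>_t = int_0^t (1/4) ds = t/4.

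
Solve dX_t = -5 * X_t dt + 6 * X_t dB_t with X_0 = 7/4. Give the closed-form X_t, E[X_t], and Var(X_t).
X_t = 7/4 * exp((-23) t + (6) B_t); E[X_t] = 7*exp(-5*t)/4; Var(X_t) = (49*exp(36*t) - 49)*exp(-10*t)/16

For GBM dX = mu X dt + sigma X dB with X_0 = x_0, apply Itô to Y = log X: dY = (mu - sigma^2/2) dt + sigma dB, so Y_t = log(x_0) + (mu - sigma^2/2) t + sigma B_t and hence X_t = x_0 * exp((mu - sigma^2/2) t + sigma B_t).
With mu = -5, sigma = 6, x_0 = 7/4, this gives:
  X_t = 7/4 * exp((-23) * t + (6) * B_t).
Since sigma*B_t ~ Normal(0, sigma^2 t), E[exp(sigma*B_t)] = exp(sigma^2 t / 2); so E[X_t] = x_0 * exp((mu - sigma^2/2) t) * exp(sigma^2 t / 2) = x_0 * exp(mu t) = 7*exp(-5*t)/4.
Var(X_t) = E[X_t^2] - (E[X_t])^2 = x_0^2 * exp(2 mu t) * (exp(sigma^2 t) - 1) = (49*exp(36*t) - 49)*exp(-10*t)/16.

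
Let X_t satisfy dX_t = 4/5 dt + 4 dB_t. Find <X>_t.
<X>_t = 16*t

For an Itô process dX_t = a(t) dt + b(t) dB_t, the quadratic variation is <X>_t = int_0^t b(s)^2 ds (the drift term does not contribute). Here b(s) = 4, so
  b(s)^2 = 16.
Integrating from 0 to t:
  <X>_t = int_0^t (16) ds = 16*t.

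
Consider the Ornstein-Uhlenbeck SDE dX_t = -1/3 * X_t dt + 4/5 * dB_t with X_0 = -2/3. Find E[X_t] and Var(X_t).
E[X_t] = -2*exp(-t/3)/3; Var(X_t) = 24/25 - 24*exp(-2*t/3)/25

The OU SDE dX = -theta X dt + sigma dB admits the integrating factor exp(theta t): d(exp(theta t) X_t) = sigma exp(theta t) dB_t. Integrating from 0 to t:
  X_t = x_0 * exp(-theta t) + sigma * int_0^t exp(-theta (t-s)) dB_s.
The Itô integral has mean 0 and (by the Itô isometry) variance sigma^2 * int_0^t exp(-2 theta (t - s)) ds = sigma^2 * (1 - exp(-2 theta t)) / (2 theta).
With theta = 1/3, sigma = 4/5, x_0 = -2/3:
  E[X_t] = -2/3 * exp(-1/3 t) = -2*exp(-t/3)/3
  Var(X_t) = (4/5)^2 * (1 - exp(-2*1/3 t)) / (2 * 1/3) = 24/25 - 24*exp(-2*t/3)/25.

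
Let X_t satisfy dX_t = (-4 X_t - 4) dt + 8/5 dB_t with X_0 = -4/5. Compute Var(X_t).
Var(X_t) = 8/25 - 8*exp(-8*t)/25

The variance V(t) = Var(X_t) satisfies V'(t) = 2 a V(t) + c^2 with V(0) = 0 (drift coefficient is linear in X, diffusion is constant). With a = -4, c = 8/5, the solution is
  V(t) = (c^2 / (2 a)) * (exp(2 a t) - 1)
       = ((8/5)^2 / (2*(-4))) * (exp((-8) t) - 1)
       = 8/25 - 8*exp(-8*t)/25.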